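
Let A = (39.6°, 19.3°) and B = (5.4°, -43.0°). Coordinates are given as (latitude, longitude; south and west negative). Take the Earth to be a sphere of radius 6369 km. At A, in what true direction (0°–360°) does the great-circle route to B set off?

255.8°

θ = atan2( sin Δλ·cos φ₂ ,  cos φ₁ sin φ₂ − sin φ₁ cos φ₂ cos Δλ )
  = atan2(-0.8815, -0.2225) = 255.83°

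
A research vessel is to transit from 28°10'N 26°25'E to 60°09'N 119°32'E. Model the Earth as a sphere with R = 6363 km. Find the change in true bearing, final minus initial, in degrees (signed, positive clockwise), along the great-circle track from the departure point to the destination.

+74.8°

At departure: θ₁ = atan2(sin Δλ cos φ₂, cos φ₁ sin φ₂ − sin φ₁ cos φ₂ cos Δλ) = 32.59°
At arrival: θ₂ = atan2(sin Δλ cos φ₁, −cos φ₂ sin φ₁ + sin φ₂ cos φ₁ cos Δλ) = 107.44°
Δθ = θ₂ − θ₁ = +74.8°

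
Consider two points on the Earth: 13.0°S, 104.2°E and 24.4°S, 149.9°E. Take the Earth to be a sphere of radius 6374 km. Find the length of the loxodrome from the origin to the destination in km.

4970 km

Rhumb course C = atan2(Δλ, Δψ) with Δψ = ln[tan(π/4+φ₂/2)/tan(π/4+φ₁/2)] = -0.2105, Δλ = +0.7976 → C = 104.78°
d = R·|Δφ| / |cos C| = 6374·0.19897 / 0.25516 = 4970 km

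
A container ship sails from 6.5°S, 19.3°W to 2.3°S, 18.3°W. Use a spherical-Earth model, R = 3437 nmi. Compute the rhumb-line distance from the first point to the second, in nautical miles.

Δψ = ln[tan(π/4+φ₂/2)/tan(π/4+φ₁/2)] = +0.0735;  Δφ = +0.0733 rad,  Δλ = +0.0175 rad
q = Δφ/Δψ = 0.9968
d = R·√(Δφ² + q²Δλ²) = 3437·0.07534 = 259 nmi

259 nmi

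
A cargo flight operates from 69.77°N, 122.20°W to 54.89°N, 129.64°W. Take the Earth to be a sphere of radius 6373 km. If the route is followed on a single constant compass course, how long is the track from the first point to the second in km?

1697 km

Δψ = ln[tan(π/4+φ₂/2)/tan(π/4+φ₁/2)] = -0.5729;  Δφ = -0.2597 rad,  Δλ = -0.1299 rad
q = Δφ/Δψ = 0.4534
d = R·√(Δφ² + q²Δλ²) = 6373·0.26629 = 1697 km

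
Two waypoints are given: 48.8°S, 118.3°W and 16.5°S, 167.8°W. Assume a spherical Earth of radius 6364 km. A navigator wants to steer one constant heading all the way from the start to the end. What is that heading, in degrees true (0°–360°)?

308.5°

Δψ = ln[tan(π/4+φ₂/2)/tan(π/4+φ₁/2)] = +0.6865
Δλ = -0.8639 rad (taken the short way round)
course = atan2(Δλ, Δψ) = 308.47°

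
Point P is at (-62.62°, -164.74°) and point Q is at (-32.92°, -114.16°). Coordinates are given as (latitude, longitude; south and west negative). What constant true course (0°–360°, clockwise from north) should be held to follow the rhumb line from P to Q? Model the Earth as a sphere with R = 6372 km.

47.7°

Meridional parts: M(φ₁)=-1.4123, M(φ₂)=-0.6091 → ΔM = +0.8032;  Δλ = +0.8828 rad
tan C = Δλ / ΔM = +1.0991 → C = 47.70°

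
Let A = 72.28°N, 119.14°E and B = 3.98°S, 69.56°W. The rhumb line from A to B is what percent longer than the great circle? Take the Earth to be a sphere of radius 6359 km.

Great circle: σ = 1.9458 rad → d_gc = Rσ = 12373.2 km
Rhumb: Δφ = -1.3310, Δλ = +2.9897, Δψ = -1.9282, q = Δφ/Δψ = 0.6903 → d_rh = R√(Δφ²+q²Δλ²) = 15616.0 km
Excess = (15616.0 − 12373.2) / 12373.2 = 3242.8 / 12373.2 = 26.21% ≈ 26.2%

26.2%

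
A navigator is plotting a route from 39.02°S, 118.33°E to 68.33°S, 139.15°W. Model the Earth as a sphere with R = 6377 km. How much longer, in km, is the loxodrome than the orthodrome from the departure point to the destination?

Great circle: cos σ = sin φ₁ sin φ₂ + cos φ₁ cos φ₂ cos Δλ,  σ = 1.0205 rad → d_gc = 6508.0 km
Rhumb line: Δψ = -0.9127, q = Δφ/Δψ = 0.5605, d_rh = R√(Δφ²+q²Δλ²) = 7179.4 km
Excess = 7179.4 − 6508.0 = 671.4 ≈ 671 km

671 km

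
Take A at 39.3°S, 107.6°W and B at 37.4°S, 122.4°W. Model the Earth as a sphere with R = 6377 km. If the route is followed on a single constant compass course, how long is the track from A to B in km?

Δψ = ln[tan(π/4+φ₂/2)/tan(π/4+φ₁/2)] = +0.0423;  Δφ = +0.0332 rad,  Δλ = -0.2583 rad
q = Δφ/Δψ = 0.7842
d = R·√(Δφ² + q²Δλ²) = 6377·0.20525 = 1309 km

1309 km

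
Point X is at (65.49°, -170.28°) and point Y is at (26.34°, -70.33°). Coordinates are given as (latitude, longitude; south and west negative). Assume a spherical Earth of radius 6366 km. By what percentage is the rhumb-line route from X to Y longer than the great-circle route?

Great circle: σ = 1.2244 rad → d_gc = Rσ = 7794.8 km
Rhumb: Δφ = -0.6833, Δλ = +1.7445, Δψ = -1.0501, q = Δφ/Δψ = 0.6507 → d_rh = R√(Δφ²+q²Δλ²) = 8434.6 km
Excess = (8434.6 − 7794.8) / 7794.8 = 639.8 / 7794.8 = 8.21% ≈ 8.2%

8.2%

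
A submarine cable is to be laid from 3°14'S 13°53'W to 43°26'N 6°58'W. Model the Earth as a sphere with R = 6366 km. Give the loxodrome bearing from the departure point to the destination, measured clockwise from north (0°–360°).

7.6°

Meridional parts: M(φ₁)=-0.0565, M(φ₂)=+0.8432 → ΔM = +0.8997;  Δλ = +0.1207 rad
tan C = Δλ / ΔM = +0.1342 → C = 7.64°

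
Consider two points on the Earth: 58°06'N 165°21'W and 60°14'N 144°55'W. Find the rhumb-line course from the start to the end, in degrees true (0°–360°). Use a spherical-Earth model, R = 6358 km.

Meridional parts: M(φ₁)=+1.2525, M(φ₂)=+1.3251 → ΔM = +0.0727;  Δλ = +0.3566 rad
tan C = Δλ / ΔM = +4.9073 → C = 78.48°

78.5°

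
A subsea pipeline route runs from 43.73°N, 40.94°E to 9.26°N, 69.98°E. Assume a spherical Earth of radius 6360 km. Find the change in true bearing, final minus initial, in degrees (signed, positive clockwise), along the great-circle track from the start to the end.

+13.8°

At departure: θ₁ = atan2(sin Δλ cos φ₂, cos φ₁ sin φ₂ − sin φ₁ cos φ₂ cos Δλ) = 135.07°
At arrival: θ₂ = atan2(sin Δλ cos φ₁, −cos φ₂ sin φ₁ + sin φ₂ cos φ₁ cos Δλ) = 148.86°
Δθ = θ₂ − θ₁ = +13.8°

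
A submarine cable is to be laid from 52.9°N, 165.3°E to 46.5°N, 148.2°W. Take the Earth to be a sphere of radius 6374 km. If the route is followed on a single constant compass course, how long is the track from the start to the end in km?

3414 km

Δψ = ln[tan(π/4+φ₂/2)/tan(π/4+φ₁/2)] = -0.1730;  Δφ = -0.1117 rad,  Δλ = +0.8116 rad
q = Δφ/Δψ = 0.6455
d = R·√(Δφ² + q²Δλ²) = 6374·0.53566 = 3414 km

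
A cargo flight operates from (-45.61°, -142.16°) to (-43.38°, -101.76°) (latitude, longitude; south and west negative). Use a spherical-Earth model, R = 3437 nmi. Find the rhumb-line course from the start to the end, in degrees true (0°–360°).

85.6°

Δψ = ln[tan(π/4+φ₂/2)/tan(π/4+φ₁/2)] = +0.0546
Δλ = +0.7051 rad (taken the short way round)
course = atan2(Δλ, Δψ) = 85.57°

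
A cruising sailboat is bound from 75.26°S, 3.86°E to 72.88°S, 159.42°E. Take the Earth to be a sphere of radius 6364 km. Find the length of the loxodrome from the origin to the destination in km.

4741 km

Δψ = ln[tan(π/4+φ₂/2)/tan(π/4+φ₁/2)] = +0.1516;  Δφ = +0.0415 rad,  Δλ = +2.7150 rad
q = Δφ/Δψ = 0.2740
d = R·√(Δφ² + q²Δλ²) = 6364·0.74496 = 4741 km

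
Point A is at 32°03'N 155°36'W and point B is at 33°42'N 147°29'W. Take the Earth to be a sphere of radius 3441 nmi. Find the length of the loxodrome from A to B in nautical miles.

421 nmi

Δψ = ln[tan(π/4+φ₂/2)/tan(π/4+φ₁/2)] = +0.0343;  Δφ = +0.0288 rad,  Δλ = +0.1417 rad
q = Δφ/Δψ = 0.8398
d = R·√(Δφ² + q²Δλ²) = 3441·0.12240 = 421 nmi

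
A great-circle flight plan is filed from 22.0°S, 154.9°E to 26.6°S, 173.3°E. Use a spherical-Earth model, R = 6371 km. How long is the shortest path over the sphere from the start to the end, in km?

Haversine: a = sin²(Δφ/2)+cos φ₁ cos φ₂ sin²(Δλ/2) = 0.02280;  σ = 2·atan2(√a,√(1−a))
σ = 17.370° → d = Rσ = 6371·0.30317 = 1931 km

1931 km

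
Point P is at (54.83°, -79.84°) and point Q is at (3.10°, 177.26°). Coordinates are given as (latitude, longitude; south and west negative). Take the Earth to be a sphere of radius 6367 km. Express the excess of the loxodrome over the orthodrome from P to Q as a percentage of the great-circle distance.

4.8%

Great circle: σ = 1.6551 rad → d_gc = Rσ = 10538.0 km
Rhumb: Δφ = -0.9029, Δλ = -1.7959, Δψ = -1.0949, q = Δφ/Δψ = 0.8246 → d_rh = R√(Δφ²+q²Δλ²) = 11043.0 km
Excess = (11043.0 − 10538.0) / 10538.0 = 505.0 / 10538.0 = 4.79% ≈ 4.8%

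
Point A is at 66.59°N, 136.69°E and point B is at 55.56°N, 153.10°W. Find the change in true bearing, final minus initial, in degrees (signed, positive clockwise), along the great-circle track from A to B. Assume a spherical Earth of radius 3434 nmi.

+63.4°

At departure: θ₁ = atan2(sin Δλ cos φ₂, cos φ₁ sin φ₂ − sin φ₁ cos φ₂ cos Δλ) = 74.06°
At arrival: θ₂ = atan2(sin Δλ cos φ₁, −cos φ₂ sin φ₁ + sin φ₂ cos φ₁ cos Δλ) = 137.51°
Δθ = θ₂ − θ₁ = +63.4°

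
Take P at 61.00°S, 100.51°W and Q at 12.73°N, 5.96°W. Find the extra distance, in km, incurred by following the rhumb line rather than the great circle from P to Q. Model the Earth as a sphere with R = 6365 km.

381 km

Great circle: cos σ = sin φ₁ sin φ₂ + cos φ₁ cos φ₂ cos Δλ,  σ = 1.8031 rad → d_gc = 11476.9 km
Rhumb line: Δψ = +1.5764, q = Δφ/Δψ = 0.8163, d_rh = R√(Δφ²+q²Δλ²) = 11857.5 km
Excess = 11857.5 − 11476.9 = 380.6 ≈ 381 km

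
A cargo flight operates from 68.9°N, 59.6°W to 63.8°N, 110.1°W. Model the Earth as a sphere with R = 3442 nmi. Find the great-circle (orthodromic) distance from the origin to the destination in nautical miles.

1216 nmi

cos σ = sin φ₁ sin φ₂ + cos φ₁ cos φ₂ cos Δλ
      = sin(68.90°)sin(63.80°) + cos(68.90°)cos(63.80°)cos(-50.50°) = 0.9382
σ = 20.249° → d = Rσ = 3442·0.35341 = 1216 nmi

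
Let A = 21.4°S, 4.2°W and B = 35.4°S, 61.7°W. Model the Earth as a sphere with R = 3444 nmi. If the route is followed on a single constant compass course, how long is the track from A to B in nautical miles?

Δψ = ln[tan(π/4+φ₂/2)/tan(π/4+φ₁/2)] = -0.2789;  Δφ = -0.2443 rad,  Δλ = -1.0036 rad
q = Δφ/Δψ = 0.8762
d = R·√(Δφ² + q²Δλ²) = 3444·0.91261 = 3143 nmi

3143 nmi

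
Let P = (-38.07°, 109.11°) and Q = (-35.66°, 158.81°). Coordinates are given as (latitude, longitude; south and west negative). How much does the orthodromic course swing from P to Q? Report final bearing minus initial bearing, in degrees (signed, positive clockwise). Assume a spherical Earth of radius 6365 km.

-31.1°

At departure: θ₁ = atan2(sin Δλ cos φ₂, cos φ₁ sin φ₂ − sin φ₁ cos φ₂ cos Δλ) = 102.28°
At arrival: θ₂ = atan2(sin Δλ cos φ₁, −cos φ₂ sin φ₁ + sin φ₂ cos φ₁ cos Δλ) = 71.22°
Δθ = θ₂ − θ₁ = -31.1°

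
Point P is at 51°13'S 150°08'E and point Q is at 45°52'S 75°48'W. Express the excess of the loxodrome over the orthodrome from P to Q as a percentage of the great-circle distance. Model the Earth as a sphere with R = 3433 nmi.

18.2%

Great circle: σ = 1.3118 rad → d_gc = Rσ = 4503.3 nmi
Rhumb: Δφ = +0.0934, Δλ = +2.3399, Δψ = +0.1412, q = Δφ/Δψ = 0.6612 → d_rh = R√(Δφ²+q²Δλ²) = 5321.2 nmi
Excess = (5321.2 − 4503.3) / 4503.3 = 817.9 / 4503.3 = 18.16% ≈ 18.2%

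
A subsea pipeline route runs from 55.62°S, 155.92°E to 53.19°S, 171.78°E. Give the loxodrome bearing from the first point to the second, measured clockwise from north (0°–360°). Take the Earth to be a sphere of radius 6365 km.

Meridional parts: M(φ₁)=-1.1732, M(φ₂)=-1.1004 → ΔM = +0.0729;  Δλ = +0.2768 rad
tan C = Δλ / ΔM = +3.7975 → C = 75.25°

75.2°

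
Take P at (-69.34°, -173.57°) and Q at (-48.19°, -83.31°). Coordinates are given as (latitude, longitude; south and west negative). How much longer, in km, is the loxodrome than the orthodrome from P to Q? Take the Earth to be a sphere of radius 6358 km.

432 km

Great circle: cos σ = sin φ₁ sin φ₂ + cos φ₁ cos φ₂ cos Δλ,  σ = 0.8005 rad → d_gc = 5089.5 km
Rhumb line: Δψ = +0.7398, q = Δφ/Δψ = 0.4990, d_rh = R√(Δφ²+q²Δλ²) = 5521.2 km
Excess = 5521.2 − 5089.5 = 431.7 ≈ 432 km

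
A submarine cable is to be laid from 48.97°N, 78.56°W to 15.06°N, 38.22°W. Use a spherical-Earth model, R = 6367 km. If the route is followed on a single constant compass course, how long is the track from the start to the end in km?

5281 km

Δψ = ln[tan(π/4+φ₂/2)/tan(π/4+φ₁/2)] = -0.7171;  Δφ = -0.5918 rad,  Δλ = +0.7041 rad
q = Δφ/Δψ = 0.8253
d = R·√(Δφ² + q²Δλ²) = 6367·0.82943 = 5281 km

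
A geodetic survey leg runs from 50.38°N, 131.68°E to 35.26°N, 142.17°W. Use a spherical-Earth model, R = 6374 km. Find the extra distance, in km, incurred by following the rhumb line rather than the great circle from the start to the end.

Great circle: cos σ = sin φ₁ sin φ₂ + cos φ₁ cos φ₂ cos Δλ,  σ = 1.0705 rad → d_gc = 6823.7 km
Rhumb line: Δψ = -0.3627, q = Δφ/Δψ = 0.7277, d_rh = R√(Δφ²+q²Δλ²) = 7173.9 km
Excess = 7173.9 − 6823.7 = 350.2 ≈ 350 km

350 km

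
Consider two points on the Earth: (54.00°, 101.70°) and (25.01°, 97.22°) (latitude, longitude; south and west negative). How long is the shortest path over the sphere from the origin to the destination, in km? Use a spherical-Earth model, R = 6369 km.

cos σ = sin φ₁ sin φ₂ + cos φ₁ cos φ₂ cos Δλ
      = sin(54.00°)sin(25.01°) + cos(54.00°)cos(25.01°)cos(-4.48°) = 0.8731
σ = 29.182° → d = Rσ = 6369·0.50932 = 3244 km

3244 km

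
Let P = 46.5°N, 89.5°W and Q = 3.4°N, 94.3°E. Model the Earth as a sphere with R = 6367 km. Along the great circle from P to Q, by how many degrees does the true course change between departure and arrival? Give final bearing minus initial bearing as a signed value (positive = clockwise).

-171.6°

Initial bearing θ₁ = atan2(sin Δλ cos φ₂, cos φ₁ sin φ₂ − sin φ₁ cos φ₂ cos Δλ) = 355.05°
Final bearing θ₂ = (initial bearing from the destination back to the start) + 180° = 183.41°
Δθ = θ₂ − θ₁ = -171.6°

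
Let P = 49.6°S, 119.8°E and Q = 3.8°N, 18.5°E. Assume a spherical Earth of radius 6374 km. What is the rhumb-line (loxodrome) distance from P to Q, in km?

Rhumb course C = atan2(Δλ, Δψ) with Δψ = ln[tan(π/4+φ₂/2)/tan(π/4+φ₁/2)] = +1.0662, Δλ = -1.7680 → C = 301.09°
d = R·|Δφ| / |cos C| = 6374·0.93201 / 0.51643 = 11503 km

11503 km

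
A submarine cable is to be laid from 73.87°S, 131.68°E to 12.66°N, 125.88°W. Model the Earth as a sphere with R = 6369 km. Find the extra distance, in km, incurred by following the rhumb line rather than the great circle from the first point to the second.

709 km

Great circle: cos σ = sin φ₁ sin φ₂ + cos φ₁ cos φ₂ cos Δλ,  σ = 1.8431 rad → d_gc = 11738.6 km
Rhumb line: Δψ = +2.1768, q = Δφ/Δψ = 0.6938, d_rh = R√(Δφ²+q²Δλ²) = 12447.2 km
Excess = 12447.2 − 11738.6 = 708.6 ≈ 709 km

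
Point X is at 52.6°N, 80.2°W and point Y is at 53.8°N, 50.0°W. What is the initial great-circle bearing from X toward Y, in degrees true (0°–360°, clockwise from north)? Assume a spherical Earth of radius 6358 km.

74.1°

θ = atan2( sin Δλ·cos φ₂ ,  cos φ₁ sin φ₂ − sin φ₁ cos φ₂ cos Δλ )
  = atan2(+0.2971, +0.0846) = 74.10°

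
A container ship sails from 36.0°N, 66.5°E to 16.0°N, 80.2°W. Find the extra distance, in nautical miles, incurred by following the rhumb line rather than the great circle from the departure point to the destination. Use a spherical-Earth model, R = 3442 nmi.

Great circle: cos σ = sin φ₁ sin φ₂ + cos φ₁ cos φ₂ cos Δλ,  σ = 2.0806 rad → d_gc = 7161.3 nmi
Rhumb line: Δψ = -0.3913, q = Δφ/Δψ = 0.8920, d_rh = R√(Δφ²+q²Δλ²) = 7952.6 nmi
Excess = 7952.6 − 7161.3 = 791.3 ≈ 791 nmi

791 nmi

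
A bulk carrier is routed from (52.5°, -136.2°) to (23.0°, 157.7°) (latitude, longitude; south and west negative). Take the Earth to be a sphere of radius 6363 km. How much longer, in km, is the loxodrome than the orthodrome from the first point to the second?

152 km

Great circle: cos σ = sin φ₁ sin φ₂ + cos φ₁ cos φ₂ cos Δλ,  σ = 1.0039 rad → d_gc = 6387.8 km
Rhumb line: Δψ = -0.6678, q = Δφ/Δψ = 0.7711, d_rh = R√(Δφ²+q²Δλ²) = 6539.9 km
Excess = 6539.9 − 6387.8 = 152.1 ≈ 152 km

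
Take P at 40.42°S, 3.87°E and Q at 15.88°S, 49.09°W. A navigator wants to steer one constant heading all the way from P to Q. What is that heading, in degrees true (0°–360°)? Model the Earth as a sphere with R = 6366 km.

Meridional parts: M(φ₁)=-0.7725, M(φ₂)=-0.2808 → ΔM = +0.4917;  Δλ = -0.9243 rad
tan C = Δλ / ΔM = -1.8797 → C = 298.01°

298.0°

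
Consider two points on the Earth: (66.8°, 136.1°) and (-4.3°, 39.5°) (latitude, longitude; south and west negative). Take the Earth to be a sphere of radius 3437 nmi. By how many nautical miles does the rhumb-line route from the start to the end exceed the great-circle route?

Great circle: cos σ = sin φ₁ sin φ₂ + cos φ₁ cos φ₂ cos Δλ,  σ = 1.6851 rad → d_gc = 5791.7 nmi
Rhumb line: Δψ = -1.6585, q = Δφ/Δψ = 0.7482, d_rh = R√(Δφ²+q²Δλ²) = 6081.8 nmi
Excess = 6081.8 − 5791.7 = 290.1 ≈ 290 nmi

290 nmi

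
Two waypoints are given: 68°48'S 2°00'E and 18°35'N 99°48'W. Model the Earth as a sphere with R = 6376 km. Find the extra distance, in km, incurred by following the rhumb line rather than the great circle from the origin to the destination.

577 km

Great circle: cos σ = sin φ₁ sin φ₂ + cos φ₁ cos φ₂ cos Δλ,  σ = 1.9468 rad → d_gc = 12412.8 km
Rhumb line: Δψ = +2.0061, q = Δφ/Δψ = 0.7603, d_rh = R√(Δφ²+q²Δλ²) = 12989.9 km
Excess = 12989.9 − 12412.8 = 577.1 ≈ 577 km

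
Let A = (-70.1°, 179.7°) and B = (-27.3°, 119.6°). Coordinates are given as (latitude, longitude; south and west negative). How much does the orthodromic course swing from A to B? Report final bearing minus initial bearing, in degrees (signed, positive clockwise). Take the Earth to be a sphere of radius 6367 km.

Initial bearing θ₁ = atan2(sin Δλ cos φ₂, cos φ₁ sin φ₂ − sin φ₁ cos φ₂ cos Δλ) = 288.68°
Final bearing θ₂ = (initial bearing from the destination back to the start) + 180° = 338.72°
Δθ = θ₂ − θ₁ = +50.0°

+50.0°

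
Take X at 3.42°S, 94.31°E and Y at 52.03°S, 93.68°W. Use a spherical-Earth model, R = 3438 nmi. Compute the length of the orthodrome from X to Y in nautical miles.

7449 nmi

Haversine: a = sin²(Δφ/2)+cos φ₁ cos φ₂ sin²(Δλ/2) = 0.78058;  σ = 2·atan2(√a,√(1−a))
σ = 124.136° → d = Rσ = 3438·2.16659 = 7449 nmi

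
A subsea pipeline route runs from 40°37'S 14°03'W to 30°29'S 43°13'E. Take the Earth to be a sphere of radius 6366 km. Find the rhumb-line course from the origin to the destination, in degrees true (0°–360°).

Meridional parts: M(φ₁)=-0.7770, M(φ₂)=-0.5591 → ΔM = +0.2180;  Δλ = +0.9995 rad
tan C = Δλ / ΔM = +4.5858 → C = 77.70°

77.7°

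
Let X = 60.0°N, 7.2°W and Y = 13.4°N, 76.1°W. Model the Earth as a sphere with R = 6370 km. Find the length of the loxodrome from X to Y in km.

7750 km

Rhumb course C = atan2(Δλ, Δψ) with Δψ = ln[tan(π/4+φ₂/2)/tan(π/4+φ₁/2)] = -1.0809, Δλ = -1.2025 → C = 228.05°
d = R·|Δφ| / |cos C| = 6370·0.81332 / 0.66850 = 7750 km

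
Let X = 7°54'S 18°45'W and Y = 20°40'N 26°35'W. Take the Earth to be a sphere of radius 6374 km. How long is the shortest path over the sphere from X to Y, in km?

3291 km

cos σ = sin φ₁ sin φ₂ + cos φ₁ cos φ₂ cos Δλ
      = sin(-7.90°)sin(20.67°) + cos(-7.90°)cos(20.67°)cos(-7.83°) = 0.8696
σ = 29.586° → d = Rσ = 6374·0.51638 = 3291 km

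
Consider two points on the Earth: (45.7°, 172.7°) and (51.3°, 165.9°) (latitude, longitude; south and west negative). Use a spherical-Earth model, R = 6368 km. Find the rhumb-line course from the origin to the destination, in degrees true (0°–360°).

321.2°

Δψ = ln[tan(π/4+φ₂/2)/tan(π/4+φ₁/2)] = +0.1477
Δλ = -0.1187 rad (taken the short way round)
course = atan2(Δλ, Δψ) = 321.22°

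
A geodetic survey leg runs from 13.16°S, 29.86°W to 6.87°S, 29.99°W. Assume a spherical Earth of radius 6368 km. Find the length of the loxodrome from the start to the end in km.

Rhumb course C = atan2(Δλ, Δψ) with Δψ = ln[tan(π/4+φ₂/2)/tan(π/4+φ₁/2)] = +0.1115, Δλ = -0.0023 → C = 358.83°
d = R·|Δφ| / |cos C| = 6368·0.10978 / 0.99979 = 699 km

699 km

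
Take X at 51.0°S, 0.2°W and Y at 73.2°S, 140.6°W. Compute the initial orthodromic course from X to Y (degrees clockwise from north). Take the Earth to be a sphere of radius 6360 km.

θ = atan2( sin Δλ·cos φ₂ ,  cos φ₁ sin φ₂ − sin φ₁ cos φ₂ cos Δλ )
  = atan2(-0.1842, -0.7755) = 193.36°

193.4°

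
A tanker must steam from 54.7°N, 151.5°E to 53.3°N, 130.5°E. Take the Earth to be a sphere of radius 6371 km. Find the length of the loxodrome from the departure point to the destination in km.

Rhumb course C = atan2(Δλ, Δψ) with Δψ = ln[tan(π/4+φ₂/2)/tan(π/4+φ₁/2)] = -0.0416, Δλ = -0.3665 → C = 263.53°
d = R·|Δφ| / |cos C| = 6371·0.02443 / 0.11271 = 1381 km

1381 km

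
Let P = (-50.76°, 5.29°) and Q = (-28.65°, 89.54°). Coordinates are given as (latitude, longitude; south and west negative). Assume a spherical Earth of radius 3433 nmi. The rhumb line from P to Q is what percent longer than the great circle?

4.4%

Great circle: σ = 1.1297 rad → d_gc = Rσ = 3878.2 nmi
Rhumb: Δφ = +0.3859, Δλ = +1.4704, Δψ = +0.5092, q = Δφ/Δψ = 0.7578 → d_rh = R√(Δφ²+q²Δλ²) = 4048.4 nmi
Excess = (4048.4 − 3878.2) / 3878.2 = 170.2 / 3878.2 = 4.39% ≈ 4.4%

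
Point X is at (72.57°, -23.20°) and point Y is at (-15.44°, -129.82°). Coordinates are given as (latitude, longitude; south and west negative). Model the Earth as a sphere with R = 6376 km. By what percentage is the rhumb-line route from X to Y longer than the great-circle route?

Great circle: σ = 1.9141 rad → d_gc = Rσ = 12204.2 km
Rhumb: Δφ = -1.5361, Δλ = -1.8609, Δψ = -2.1482, q = Δφ/Δψ = 0.7150 → d_rh = R√(Δφ²+q²Δλ²) = 12957.5 km
Excess = (12957.5 − 12204.2) / 12204.2 = 753.3 / 12204.2 = 6.17% ≈ 6.2%

6.2%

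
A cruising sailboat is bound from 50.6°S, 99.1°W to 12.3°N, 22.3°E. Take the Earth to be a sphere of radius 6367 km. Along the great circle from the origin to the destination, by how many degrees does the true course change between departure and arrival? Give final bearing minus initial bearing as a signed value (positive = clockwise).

Initial bearing θ₁ = atan2(sin Δλ cos φ₂, cos φ₁ sin φ₂ − sin φ₁ cos φ₂ cos Δλ) = 107.20°
Final bearing θ₂ = (initial bearing from the destination back to the start) + 180° = 38.36°
Δθ = θ₂ − θ₁ = -68.8°

-68.8°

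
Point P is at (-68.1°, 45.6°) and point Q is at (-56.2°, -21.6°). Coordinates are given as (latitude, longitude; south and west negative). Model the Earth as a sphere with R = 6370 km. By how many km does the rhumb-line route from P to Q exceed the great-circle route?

Great circle: cos σ = sin φ₁ sin φ₂ + cos φ₁ cos φ₂ cos Δλ,  σ = 0.5521 rad → d_gc = 3516.9 km
Rhumb line: Δψ = +0.4513, q = Δφ/Δψ = 0.4602, d_rh = R√(Δφ²+q²Δλ²) = 3684.1 km
Excess = 3684.1 − 3516.9 = 167.2 ≈ 167 km

167 km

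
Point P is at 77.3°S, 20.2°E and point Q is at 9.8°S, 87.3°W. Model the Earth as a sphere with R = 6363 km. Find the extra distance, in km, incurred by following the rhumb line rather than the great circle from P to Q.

Great circle: cos σ = sin φ₁ sin φ₂ + cos φ₁ cos φ₂ cos Δλ,  σ = 1.4697 rad → d_gc = 9351.9 km
Rhumb line: Δψ = +2.0238, q = Δφ/Δψ = 0.5821, d_rh = R√(Δφ²+q²Δλ²) = 10222.1 km
Excess = 10222.1 − 9351.9 = 870.2 ≈ 870 km

870 km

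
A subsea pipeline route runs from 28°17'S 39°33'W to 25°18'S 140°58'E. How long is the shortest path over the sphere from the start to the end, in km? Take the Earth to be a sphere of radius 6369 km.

14052 km

Haversine: a = sin²(Δφ/2)+cos φ₁ cos φ₂ sin²(Δλ/2) = 0.79681;  σ = 2·atan2(√a,√(1−a))
σ = 126.414° → d = Rσ = 6369·2.20635 = 14052 km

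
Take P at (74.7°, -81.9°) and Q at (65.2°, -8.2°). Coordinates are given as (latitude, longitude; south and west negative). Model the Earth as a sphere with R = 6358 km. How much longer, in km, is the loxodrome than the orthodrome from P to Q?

Great circle: cos σ = sin φ₁ sin φ₂ + cos φ₁ cos φ₂ cos Δλ,  σ = 0.4355 rad → d_gc = 2768.8 km
Rhumb line: Δψ = -0.4928, q = Δφ/Δψ = 0.3365, d_rh = R√(Δφ²+q²Δλ²) = 2946.6 km
Excess = 2946.6 − 2768.8 = 177.8 ≈ 178 km

178 km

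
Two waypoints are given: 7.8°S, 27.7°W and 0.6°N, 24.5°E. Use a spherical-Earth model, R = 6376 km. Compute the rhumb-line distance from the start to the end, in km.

Δψ = ln[tan(π/4+φ₂/2)/tan(π/4+φ₁/2)] = +0.1470;  Δφ = +0.1466 rad,  Δλ = +0.9111 rad
q = Δφ/Δψ = 0.9971
d = R·√(Δφ² + q²Δλ²) = 6376·0.92020 = 5867 km

5867 km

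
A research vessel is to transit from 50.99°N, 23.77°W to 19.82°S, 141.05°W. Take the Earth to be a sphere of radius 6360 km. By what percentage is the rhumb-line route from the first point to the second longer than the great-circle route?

3.0%

Great circle: σ = 2.1352 rad → d_gc = Rσ = 13579.6 km
Rhumb: Δφ = -1.2359, Δλ = -2.0469, Δψ = -1.3909, q = Δφ/Δψ = 0.8885 → d_rh = R√(Δφ²+q²Δλ²) = 13985.3 km
Excess = (13985.3 − 13579.6) / 13579.6 = 405.7 / 13579.6 = 2.99% ≈ 3.0%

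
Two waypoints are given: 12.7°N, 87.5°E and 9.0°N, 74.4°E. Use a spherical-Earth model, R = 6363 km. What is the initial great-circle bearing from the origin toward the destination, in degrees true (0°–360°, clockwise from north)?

θ = atan2( sin Δλ·cos φ₂ ,  cos φ₁ sin φ₂ − sin φ₁ cos φ₂ cos Δλ )
  = atan2(-0.2239, -0.0589) = 255.26°

255.3°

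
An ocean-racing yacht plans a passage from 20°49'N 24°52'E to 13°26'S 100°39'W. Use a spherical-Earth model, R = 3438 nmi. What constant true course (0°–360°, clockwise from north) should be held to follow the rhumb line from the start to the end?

254.5°

Meridional parts: M(φ₁)=+0.3716, M(φ₂)=-0.2366 → ΔM = -0.6082;  Δλ = -2.1907 rad
tan C = Δλ / ΔM = +3.6018 → C = 254.48°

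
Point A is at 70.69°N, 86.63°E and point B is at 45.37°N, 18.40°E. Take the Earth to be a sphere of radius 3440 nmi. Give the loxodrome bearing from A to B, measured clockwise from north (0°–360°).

Meridional parts: M(φ₁)=+1.7712, M(φ₂)=+0.8905 → ΔM = -0.8807;  Δλ = -1.1908 rad
tan C = Δλ / ΔM = +1.3522 → C = 233.52°

233.5°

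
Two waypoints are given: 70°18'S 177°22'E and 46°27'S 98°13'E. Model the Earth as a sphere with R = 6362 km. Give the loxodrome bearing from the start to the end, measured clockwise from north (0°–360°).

301.1°

Δψ = ln[tan(π/4+φ₂/2)/tan(π/4+φ₁/2)] = +0.8332
Δλ = -1.3814 rad (taken the short way round)
course = atan2(Δλ, Δψ) = 301.10°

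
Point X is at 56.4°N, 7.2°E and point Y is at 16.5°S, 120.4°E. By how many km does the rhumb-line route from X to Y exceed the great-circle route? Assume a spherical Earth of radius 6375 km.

515 km

Great circle: cos σ = sin φ₁ sin φ₂ + cos φ₁ cos φ₂ cos Δλ,  σ = 2.0326 rad → d_gc = 12958.0 km
Rhumb line: Δψ = -1.4896, q = Δφ/Δψ = 0.8541, d_rh = R√(Δφ²+q²Δλ²) = 13473.1 km
Excess = 13473.1 − 12958.0 = 515.1 ≈ 515 km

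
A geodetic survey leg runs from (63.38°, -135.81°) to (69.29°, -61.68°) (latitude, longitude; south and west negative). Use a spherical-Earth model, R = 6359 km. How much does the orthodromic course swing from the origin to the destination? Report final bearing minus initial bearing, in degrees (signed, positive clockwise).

+69.4°

Initial bearing θ₁ = atan2(sin Δλ cos φ₂, cos φ₁ sin φ₂ − sin φ₁ cos φ₂ cos Δλ) = 45.64°
Final bearing θ₂ = (initial bearing from the destination back to the start) + 180° = 115.06°
Δθ = θ₂ − θ₁ = +69.4°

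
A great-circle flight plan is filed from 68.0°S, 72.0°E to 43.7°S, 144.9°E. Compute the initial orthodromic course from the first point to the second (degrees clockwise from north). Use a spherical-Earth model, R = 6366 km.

95.1°

N = sin Δλ·cos φ₂ = +0.6910;  D = cos φ₁ sin φ₂ − sin φ₁ cos φ₂ cos Δλ = -0.0617
initial course = atan2(N, D) = 95.10°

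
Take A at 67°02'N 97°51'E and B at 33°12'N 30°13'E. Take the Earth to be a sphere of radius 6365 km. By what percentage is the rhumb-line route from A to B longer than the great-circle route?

Great circle: σ = 0.8913 rad → d_gc = Rσ = 5673.1 km
Rhumb: Δφ = -0.5905, Δλ = -1.1804, Δψ = -0.9789, q = Δφ/Δψ = 0.6032 → d_rh = R√(Δφ²+q²Δλ²) = 5887.9 km
Excess = (5887.9 − 5673.1) / 5673.1 = 214.8 / 5673.1 = 3.79% ≈ 3.8%

3.8%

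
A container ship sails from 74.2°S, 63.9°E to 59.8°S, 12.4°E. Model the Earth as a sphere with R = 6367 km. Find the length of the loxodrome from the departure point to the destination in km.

Δψ = ln[tan(π/4+φ₂/2)/tan(π/4+φ₁/2)] = +0.6650;  Δφ = +0.2513 rad,  Δλ = -0.8988 rad
q = Δφ/Δψ = 0.3779
d = R·√(Δφ² + q²Δλ²) = 6367·0.42257 = 2690 km

2690 km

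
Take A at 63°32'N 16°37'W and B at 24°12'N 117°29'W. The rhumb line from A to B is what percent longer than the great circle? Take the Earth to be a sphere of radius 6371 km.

7.9%

Great circle: σ = 1.2762 rad → d_gc = Rσ = 8130.9 km
Rhumb: Δφ = -0.6865, Δλ = -1.7605, Δψ = -1.0120, q = Δφ/Δψ = 0.6784 → d_rh = R√(Δφ²+q²Δλ²) = 8776.1 km
Excess = (8776.1 − 8130.9) / 8130.9 = 645.2 / 8130.9 = 7.94% ≈ 7.9%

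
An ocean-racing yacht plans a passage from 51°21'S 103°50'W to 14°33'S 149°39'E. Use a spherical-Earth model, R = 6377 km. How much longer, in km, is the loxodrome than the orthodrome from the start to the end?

598 km

Great circle: cos σ = sin φ₁ sin φ₂ + cos φ₁ cos φ₂ cos Δλ,  σ = 1.5465 rad → d_gc = 9861.8 km
Rhumb line: Δψ = +0.7911, q = Δφ/Δψ = 0.8118, d_rh = R√(Δφ²+q²Δλ²) = 10459.8 km
Excess = 10459.8 − 9861.8 = 598.0 ≈ 598 km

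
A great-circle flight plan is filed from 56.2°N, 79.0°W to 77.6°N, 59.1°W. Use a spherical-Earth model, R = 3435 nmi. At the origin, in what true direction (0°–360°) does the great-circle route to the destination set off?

11.0°

N = sin Δλ·cos φ₂ = +0.0731;  D = cos φ₁ sin φ₂ − sin φ₁ cos φ₂ cos Δλ = +0.3755
initial course = atan2(N, D) = 11.01°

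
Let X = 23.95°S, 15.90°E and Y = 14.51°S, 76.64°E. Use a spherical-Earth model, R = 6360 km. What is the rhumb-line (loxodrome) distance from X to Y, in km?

Rhumb course C = atan2(Δλ, Δψ) with Δψ = ln[tan(π/4+φ₂/2)/tan(π/4+φ₁/2)] = +0.1747, Δλ = +1.0601 → C = 80.64°
d = R·|Δφ| / |cos C| = 6360·0.16476 / 0.16264 = 6443 km

6443 km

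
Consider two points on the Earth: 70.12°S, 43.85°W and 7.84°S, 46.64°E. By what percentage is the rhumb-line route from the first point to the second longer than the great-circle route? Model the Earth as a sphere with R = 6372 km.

Great circle: σ = 1.4451 rad → d_gc = Rσ = 9208.0 km
Rhumb: Δφ = +1.0870, Δλ = +1.5793, Δψ = +1.6043, q = Δφ/Δψ = 0.6776 → d_rh = R√(Δφ²+q²Δλ²) = 9719.4 km
Excess = (9719.4 − 9208.0) / 9208.0 = 511.4 / 9208.0 = 5.554% ≈ 5.6%

5.6%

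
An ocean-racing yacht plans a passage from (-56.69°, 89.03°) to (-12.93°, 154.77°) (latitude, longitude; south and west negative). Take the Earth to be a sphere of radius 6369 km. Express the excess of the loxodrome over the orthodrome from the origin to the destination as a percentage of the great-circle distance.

2.2%

Great circle: σ = 1.1517 rad → d_gc = Rσ = 7335.3 km
Rhumb: Δφ = +0.7638, Δλ = +1.1474, Δψ = +0.9792, q = Δφ/Δψ = 0.7800 → d_rh = R√(Δφ²+q²Δλ²) = 7493.5 km
Excess = (7493.5 − 7335.3) / 7335.3 = 158.2 / 7335.3 = 2.16% ≈ 2.2%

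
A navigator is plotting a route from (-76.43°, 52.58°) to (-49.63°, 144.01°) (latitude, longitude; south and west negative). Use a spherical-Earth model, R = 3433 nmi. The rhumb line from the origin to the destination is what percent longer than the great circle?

9.1%

Great circle: σ = 0.7424 rad → d_gc = Rσ = 2548.8 nmi
Rhumb: Δφ = +0.4677, Δλ = +1.5958, Δψ = +1.1281, q = Δφ/Δψ = 0.4146 → d_rh = R√(Δφ²+q²Δλ²) = 2781.7 nmi
Excess = (2781.7 − 2548.8) / 2548.8 = 232.9 / 2548.8 = 9.14% ≈ 9.1%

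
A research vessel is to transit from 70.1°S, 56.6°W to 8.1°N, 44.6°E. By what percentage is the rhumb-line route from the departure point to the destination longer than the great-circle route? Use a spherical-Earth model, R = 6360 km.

Great circle: σ = 1.7701 rad → d_gc = Rσ = 11257.5 km
Rhumb: Δφ = +1.3648, Δλ = +1.7663, Δψ = +1.8824, q = Δφ/Δψ = 0.7251 → d_rh = R√(Δφ²+q²Δλ²) = 11903.4 km
Excess = (11903.4 − 11257.5) / 11257.5 = 645.9 / 11257.5 = 5.74% ≈ 5.7%

5.7%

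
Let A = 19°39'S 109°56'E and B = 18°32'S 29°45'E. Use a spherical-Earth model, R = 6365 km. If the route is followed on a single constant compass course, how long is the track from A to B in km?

8418 km

Δψ = ln[tan(π/4+φ₂/2)/tan(π/4+φ₁/2)] = +0.0206;  Δφ = +0.0195 rad,  Δλ = -1.3995 rad
q = Δφ/Δψ = 0.9450
d = R·√(Δφ² + q²Δλ²) = 6365·1.32261 = 8418 km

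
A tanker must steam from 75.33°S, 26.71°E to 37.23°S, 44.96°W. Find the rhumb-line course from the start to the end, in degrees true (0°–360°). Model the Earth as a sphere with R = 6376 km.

Δψ = ln[tan(π/4+φ₂/2)/tan(π/4+φ₁/2)] = +1.3491
Δλ = -1.2509 rad (taken the short way round)
course = atan2(Δλ, Δψ) = 317.16°

317.2°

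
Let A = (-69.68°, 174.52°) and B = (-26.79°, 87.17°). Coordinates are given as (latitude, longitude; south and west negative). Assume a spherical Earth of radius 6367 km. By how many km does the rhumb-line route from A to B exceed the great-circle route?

455 km

Great circle: cos σ = sin φ₁ sin φ₂ + cos φ₁ cos φ₂ cos Δλ,  σ = 1.1185 rad → d_gc = 7121.7 km
Rhumb line: Δψ = +1.2336, q = Δφ/Δψ = 0.6068, d_rh = R√(Δφ²+q²Δλ²) = 7577.0 km
Excess = 7577.0 − 7121.7 = 455.3 ≈ 455 km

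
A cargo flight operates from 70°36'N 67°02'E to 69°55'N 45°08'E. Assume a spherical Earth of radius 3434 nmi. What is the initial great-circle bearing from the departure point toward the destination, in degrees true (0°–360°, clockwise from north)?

θ = atan2( sin Δλ·cos φ₂ ,  cos φ₁ sin φ₂ − sin φ₁ cos φ₂ cos Δλ )
  = atan2(-0.1281, +0.0114) = 275.11°

275.1°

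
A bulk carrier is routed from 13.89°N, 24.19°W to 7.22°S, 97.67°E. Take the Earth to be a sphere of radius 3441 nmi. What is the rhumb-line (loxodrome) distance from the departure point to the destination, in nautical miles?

7374 nmi

Rhumb course C = atan2(Δλ, Δψ) with Δψ = ln[tan(π/4+φ₂/2)/tan(π/4+φ₁/2)] = -0.3712, Δλ = +2.1269 → C = 99.90°
d = R·|Δφ| / |cos C| = 3441·0.36844 / 0.17192 = 7374 nmi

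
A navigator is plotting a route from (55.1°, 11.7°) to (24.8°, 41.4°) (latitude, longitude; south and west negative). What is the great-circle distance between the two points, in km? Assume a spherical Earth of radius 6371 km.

Haversine: a = sin²(Δφ/2)+cos φ₁ cos φ₂ sin²(Δλ/2) = 0.10242;  σ = 2·atan2(√a,√(1−a))
σ = 37.329° → d = Rσ = 6371·0.65152 = 4151 km

4151 km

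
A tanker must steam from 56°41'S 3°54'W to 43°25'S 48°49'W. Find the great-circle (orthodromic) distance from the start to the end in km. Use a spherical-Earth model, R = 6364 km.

3447 km

Haversine: a = sin²(Δφ/2)+cos φ₁ cos φ₂ sin²(Δλ/2) = 0.07157;  σ = 2·atan2(√a,√(1−a))
σ = 31.033° → d = Rσ = 6364·0.54164 = 3447 km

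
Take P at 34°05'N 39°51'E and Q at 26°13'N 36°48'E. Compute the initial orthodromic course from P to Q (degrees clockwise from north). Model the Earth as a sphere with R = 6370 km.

199.3°

N = sin Δλ·cos φ₂ = -0.0477;  D = cos φ₁ sin φ₂ − sin φ₁ cos φ₂ cos Δλ = -0.1362
initial course = atan2(N, D) = 199.32°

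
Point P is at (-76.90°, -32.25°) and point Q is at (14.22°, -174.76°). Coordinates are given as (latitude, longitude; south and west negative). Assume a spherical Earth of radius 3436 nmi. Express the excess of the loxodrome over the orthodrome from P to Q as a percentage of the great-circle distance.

14.3%

Great circle: σ = 1.9972 rad → d_gc = Rσ = 6862.3 nmi
Rhumb: Δφ = +1.5903, Δλ = -2.4873, Δψ = +2.4152, q = Δφ/Δψ = 0.6585 → d_rh = R√(Δφ²+q²Δλ²) = 7844.1 nmi
Excess = (7844.1 − 6862.3) / 6862.3 = 981.8 / 6862.3 = 14.31% ≈ 14.3%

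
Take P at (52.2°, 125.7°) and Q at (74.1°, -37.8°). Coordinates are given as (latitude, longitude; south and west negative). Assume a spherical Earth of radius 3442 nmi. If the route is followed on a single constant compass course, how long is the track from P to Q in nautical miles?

4388 nmi

Rhumb course C = atan2(Δλ, Δψ) with Δψ = ln[tan(π/4+φ₂/2)/tan(π/4+φ₁/2)] = +0.8968, Δλ = -2.8536 → C = 287.45°
d = R·|Δφ| / |cos C| = 3442·0.38223 / 0.29980 = 4388 nmi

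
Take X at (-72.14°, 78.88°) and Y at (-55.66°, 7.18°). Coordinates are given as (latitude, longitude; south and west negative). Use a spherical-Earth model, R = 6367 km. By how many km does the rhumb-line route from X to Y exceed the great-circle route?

Great circle: cos σ = sin φ₁ sin φ₂ + cos φ₁ cos φ₂ cos Δλ,  σ = 0.5731 rad → d_gc = 3648.8 km
Rhumb line: Δψ = +0.6762, q = Δφ/Δψ = 0.4254, d_rh = R√(Δφ²+q²Δλ²) = 3852.4 km
Excess = 3852.4 − 3648.8 = 203.6 ≈ 204 km

204 km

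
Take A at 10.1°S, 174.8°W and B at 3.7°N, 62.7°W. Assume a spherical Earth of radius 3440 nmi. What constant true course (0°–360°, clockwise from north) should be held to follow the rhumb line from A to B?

83.0°

Δψ = ln[tan(π/4+φ₂/2)/tan(π/4+φ₁/2)] = +0.2418
Δλ = +1.9565 rad (taken the short way round)
course = atan2(Δλ, Δψ) = 82.95°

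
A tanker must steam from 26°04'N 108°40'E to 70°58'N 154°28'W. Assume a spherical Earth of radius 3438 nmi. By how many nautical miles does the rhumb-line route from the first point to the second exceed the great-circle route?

331 nmi

Great circle: cos σ = sin φ₁ sin φ₂ + cos φ₁ cos φ₂ cos Δλ,  σ = 1.1806 rad → d_gc = 4058.9 nmi
Rhumb line: Δψ = +1.3144, q = Δφ/Δψ = 0.5962, d_rh = R√(Δφ²+q²Δλ²) = 4389.5 nmi
Excess = 4389.5 − 4058.9 = 330.6 ≈ 331 nmi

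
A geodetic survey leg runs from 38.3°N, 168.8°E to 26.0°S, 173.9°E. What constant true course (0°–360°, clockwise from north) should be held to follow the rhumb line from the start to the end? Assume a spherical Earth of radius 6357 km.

175.7°

Meridional parts: M(φ₁)=+0.7246, M(φ₂)=-0.4702 → ΔM = -1.1949;  Δλ = +0.0890 rad
tan C = Δλ / ΔM = -0.0745 → C = 175.74°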